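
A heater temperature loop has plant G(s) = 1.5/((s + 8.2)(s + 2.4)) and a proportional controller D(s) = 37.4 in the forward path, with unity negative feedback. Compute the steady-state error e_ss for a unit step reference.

The loop is type 0. Static position error constant K_pos = D(0)·G(0) = 37.4·0.07622 = 2.851.
Steady-state error to a unit step: e_ss = 1/(1+K_pos) = 1/3.851 = 0.26.

0.26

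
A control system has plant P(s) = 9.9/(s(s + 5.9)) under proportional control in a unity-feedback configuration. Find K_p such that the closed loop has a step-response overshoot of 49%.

From %OS = 100·exp(−πζ/√(1−ζ²)) = 49%, ζ = −ln(0.49)/√(π²+ln²(0.49)) = 0.2214.
Characteristic equation s² + 5.9s + 9.9K_p = 0 gives ζ = 5.9/(2√(9.9K_p)).
Setting ζ = 0.2214: √(9.9K_p) = 5.9/(2·0.2214) = 13.32, so K_p = 177.5/9.9 = 17.9.

K_p = 17.9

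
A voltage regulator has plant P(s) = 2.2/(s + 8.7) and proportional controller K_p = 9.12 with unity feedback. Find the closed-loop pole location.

Closed-loop transfer function: T(s) = K_p·P(s)/(1 + K_p·P(s)) = 20.06/(s + 8.7 + 20.06) = 20.06/(s + 28.76).
The closed-loop pole is at s = −28.76.

s = -28.76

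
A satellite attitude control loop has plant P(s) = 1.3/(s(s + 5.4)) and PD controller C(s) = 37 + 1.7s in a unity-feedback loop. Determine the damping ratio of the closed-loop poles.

ζ = 0.549

Forward path: (37 + 1.7s)·1.3/(s(s+5.4)). The closed-loop characteristic equation is s² + (5.4 + 1.3·1.7)s + 1.3·37 = 0.
That is s² + 7.61s + 48.1 = 0, so ω_n = 6.935 rad/s and ζ = 7.61/(2·6.935) = 0.5486.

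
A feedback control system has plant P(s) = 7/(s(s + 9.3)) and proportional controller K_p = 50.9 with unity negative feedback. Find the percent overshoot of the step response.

45%

The closed-loop denominator s² + 9.3s + 356.3 gives ω_n = √356.3 = 18.88 and ζ = 9.3/(2ω_n) = 0.2463.
%OS = 100·exp(−πζ/√(1−ζ²)) = 100·exp(−π·0.2463/√0.9393) = 45%.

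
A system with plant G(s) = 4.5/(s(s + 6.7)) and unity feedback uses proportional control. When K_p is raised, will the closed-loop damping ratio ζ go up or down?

ζ = 6.7/(2√(4.5K_p)); increasing K_p raises the denominator, so ζ falls.

decrease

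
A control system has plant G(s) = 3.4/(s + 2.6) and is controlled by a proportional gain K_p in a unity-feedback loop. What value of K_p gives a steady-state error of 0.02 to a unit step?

K_p = 37.5

For a type-0 loop with proportional control, e_ss = 1/(1 + K_p·G(0)).
G(0) = 1.308. Require 1/(1 + K_p·1.308) = 0.02, so 1 + 1.308·K_p = 50.
K_p = (50 − 1)/1.308 = 37.5.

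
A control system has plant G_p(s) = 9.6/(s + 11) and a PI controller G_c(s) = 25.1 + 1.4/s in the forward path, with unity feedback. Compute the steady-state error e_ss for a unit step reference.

0

The open loop G_c(s)G_p(s) has a pole at the origin (type 1), so the static position error constant is infinite and e_ss = 1/(1+∞) = 0.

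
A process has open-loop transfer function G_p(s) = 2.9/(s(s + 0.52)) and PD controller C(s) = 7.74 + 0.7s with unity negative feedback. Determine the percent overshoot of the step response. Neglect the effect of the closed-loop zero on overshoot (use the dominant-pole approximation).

Forward path: (7.74 + 0.7s)·2.9/(s(s+0.52)). The closed-loop characteristic equation is s² + (0.52 + 2.9·0.7)s + 2.9·7.74 = 0.
That is s² + 2.55s + 22.45 = 0, so ω_n = 4.738 rad/s and ζ = 2.55/(2·4.738) = 0.2691.
%OS = 100·exp(−πζ/√(1−ζ²)) = 41.6%.

41.6%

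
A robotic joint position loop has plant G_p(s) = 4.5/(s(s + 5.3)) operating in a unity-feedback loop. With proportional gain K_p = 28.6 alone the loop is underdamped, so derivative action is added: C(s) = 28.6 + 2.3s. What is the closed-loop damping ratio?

ζ = 0.69

Forward path: (28.6 + 2.3s)·4.5/(s(s+5.3)). The closed-loop characteristic equation is s² + (5.3 + 4.5·2.3)s + 4.5·28.6 = 0.
That is s² + 15.65s + 128.7 = 0, so ω_n = 11.34 rad/s and ζ = 15.65/(2·11.34) = 0.6898.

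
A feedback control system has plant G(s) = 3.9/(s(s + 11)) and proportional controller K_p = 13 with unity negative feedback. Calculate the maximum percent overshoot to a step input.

2.19%

The closed-loop denominator s² + 11s + 50.7 gives ω_n = √50.7 = 7.12 and ζ = 11/(2ω_n) = 0.7724.
%OS = 100·exp(−πζ/√(1−ζ²)) = 100·exp(−π·0.7724/√0.4034) = 2.19%.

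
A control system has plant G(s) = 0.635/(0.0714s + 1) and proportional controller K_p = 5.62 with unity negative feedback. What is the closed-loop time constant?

Closed loop: T(s) = K_p·G/(1+K_p·G) = 3.569/(0.0714s + 1 + 3.569), with pole at s = −(1 + 3.569)/0.0714 = −63.99.
Closed-loop time constant τ = 1/63.99 = 0.0156 s.

τ = 0.0156 s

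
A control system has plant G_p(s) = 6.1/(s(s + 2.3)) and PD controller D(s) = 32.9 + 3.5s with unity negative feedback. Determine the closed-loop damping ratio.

ζ = 0.835

Forward path: (32.9 + 3.5s)·6.1/(s(s+2.3)). The closed-loop characteristic equation is s² + (2.3 + 6.1·3.5)s + 6.1·32.9 = 0.
That is s² + 23.65s + 200.7 = 0, so ω_n = 14.17 rad/s and ζ = 23.65/(2·14.17) = 0.8347.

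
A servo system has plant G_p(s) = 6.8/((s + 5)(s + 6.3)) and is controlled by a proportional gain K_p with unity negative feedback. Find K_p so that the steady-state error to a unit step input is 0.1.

For a type-0 loop with proportional control, e_ss = 1/(1 + K_p·G_p(0)).
G_p(0) = 0.2159. Require 1/(1 + K_p·0.2159) = 0.1, so 1 + 0.2159·K_p = 10.
K_p = (10 − 1)/0.2159 = 41.7.

K_p = 41.7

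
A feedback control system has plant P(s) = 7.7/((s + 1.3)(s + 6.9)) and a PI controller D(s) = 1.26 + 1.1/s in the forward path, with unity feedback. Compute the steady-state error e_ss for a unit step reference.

0

The open loop D(s)P(s) has a pole at the origin (type 1), so the static position error constant is infinite and e_ss = 1/(1+∞) = 0.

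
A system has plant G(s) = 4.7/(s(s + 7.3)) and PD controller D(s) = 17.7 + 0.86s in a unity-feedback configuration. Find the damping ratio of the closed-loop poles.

ζ = 0.622

Forward path: (17.7 + 0.86s)·4.7/(s(s+7.3)). The closed-loop characteristic equation is s² + (7.3 + 4.7·0.86)s + 4.7·17.7 = 0.
That is s² + 11.34s + 83.19 = 0, so ω_n = 9.121 rad/s and ζ = 11.34/(2·9.121) = 0.6218.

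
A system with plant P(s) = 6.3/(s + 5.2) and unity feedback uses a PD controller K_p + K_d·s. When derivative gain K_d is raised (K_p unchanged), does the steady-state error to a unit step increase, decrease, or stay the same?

K_d affects only the transient (the s-coefficient); the DC loop gain, and hence e_ss, depends only on K_p.

unchanged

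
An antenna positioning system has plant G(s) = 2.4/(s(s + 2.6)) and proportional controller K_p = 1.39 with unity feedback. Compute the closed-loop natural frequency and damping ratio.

With unity feedback the closed-loop characteristic equation is s² + 2.6s + 1.39·2.4 = s² + 2.6s + 3.336 = 0.
Matching s² + 2ζω_n s + ω_n²: ω_n = √3.336 = 1.826 rad/s and 2ζω_n = 2.6, so ζ = 2.6/(2·1.826) = 0.712.

ω_n = 1.83 rad/s, ζ = 0.712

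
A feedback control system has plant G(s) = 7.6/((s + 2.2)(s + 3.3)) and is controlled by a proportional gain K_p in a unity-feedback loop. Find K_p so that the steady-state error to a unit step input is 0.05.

K_p = 18.2

Steady-state error for a unit step on this type-0 loop is 1/(1 + K_p·G(0)).
G(0) = 1.047. Require 1/(1 + K_p·1.047) = 0.05, so 1 + 1.047·K_p = 20.
K_p = (20 − 1)/1.047 = 18.2.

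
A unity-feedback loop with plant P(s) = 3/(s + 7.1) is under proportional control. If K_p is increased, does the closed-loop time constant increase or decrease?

decrease

The closed-loop bandwidth 7.1+K_p·3 grows with K_p, so τ shrinks.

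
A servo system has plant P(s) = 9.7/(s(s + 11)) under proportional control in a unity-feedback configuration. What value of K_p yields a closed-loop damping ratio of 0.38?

Closed-loop characteristic equation: s² + 11s + K_p·9.7 = 0.
So ω_n = √(9.7K_p) and 2ζω_n = 11, giving ζ = 11/(2√(9.7K_p)).
Setting ζ = 0.38: √(9.7K_p) = 11/(2·0.38) = 14.47, so K_p = 209.5/9.7 = 21.6.

K_p = 21.6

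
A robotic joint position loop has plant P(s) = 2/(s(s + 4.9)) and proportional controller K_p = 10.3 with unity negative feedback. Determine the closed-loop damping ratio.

ζ = 0.54

The closed-loop denominator is s(s+4.9) + 10.3·2 = s² + 4.9s + 20.6.
So ω_n² = 20.6 ⇒ ω_n = 4.539 rad/s, and ζ = 4.9/(2ω_n) = 0.54.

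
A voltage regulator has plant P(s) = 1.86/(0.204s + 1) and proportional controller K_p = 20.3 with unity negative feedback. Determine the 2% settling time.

T_s ≈ 0.0211 s

Closed loop: T(s) = K_p·P/(1+K_p·P) = 37.76/(0.204s + 1 + 37.76), with pole at s = −(1 + 37.76)/0.204 = −190.
τ = 1/190 = 0.005263 s, so 2% settling time ≈ 4τ = 0.0211 s.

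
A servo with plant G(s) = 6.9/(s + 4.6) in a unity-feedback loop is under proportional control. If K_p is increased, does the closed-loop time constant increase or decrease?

Closed-loop pole is at s = −(4.6+K_p·6.9); larger K_p moves it further left, so τ = 1/(4.6+K_p·6.9) decreases.

decrease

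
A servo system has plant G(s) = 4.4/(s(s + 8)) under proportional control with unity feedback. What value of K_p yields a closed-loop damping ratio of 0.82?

K_p = 5.41

Closed-loop characteristic equation: s² + 8s + K_p·4.4 = 0.
So ω_n = √(4.4K_p) and 2ζω_n = 8, giving ζ = 8/(2√(4.4K_p)).
Setting ζ = 0.82: √(4.4K_p) = 8/(2·0.82) = 4.878, so K_p = 23.8/4.4 = 5.41.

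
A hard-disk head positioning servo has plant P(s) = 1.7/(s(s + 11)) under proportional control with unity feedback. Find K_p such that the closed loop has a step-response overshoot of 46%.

From %OS = 100·exp(−πζ/√(1−ζ²)) = 46%, ζ = −ln(0.46)/√(π²+ln²(0.46)) = 0.24.
Characteristic equation s² + 11s + 1.7K_p = 0 gives ζ = 11/(2√(1.7K_p)).
Setting ζ = 0.24: √(1.7K_p) = 11/(2·0.24) = 22.92, so K_p = 525.4/1.7 = 309.

K_p = 309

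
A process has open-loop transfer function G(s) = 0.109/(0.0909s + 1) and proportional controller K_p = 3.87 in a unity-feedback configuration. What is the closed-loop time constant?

τ = 0.0639 s

Closed loop: T(s) = K_p·G/(1+K_p·G) = 0.4218/(0.0909s + 1 + 0.4218), with pole at s = −(1 + 0.4218)/0.0909 = −15.64.
Closed-loop time constant τ = 1/15.64 = 0.0639 s.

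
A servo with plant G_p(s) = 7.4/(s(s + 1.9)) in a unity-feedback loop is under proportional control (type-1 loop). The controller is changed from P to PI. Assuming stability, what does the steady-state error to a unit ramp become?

The integrator raises the loop to type 2, so K_v → ∞ and e_ss to a ramp is zero.

0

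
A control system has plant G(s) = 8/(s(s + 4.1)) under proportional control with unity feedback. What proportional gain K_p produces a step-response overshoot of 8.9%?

K_p = 1.41

From %OS = 100·exp(−πζ/√(1−ζ²)) = 8.9%, ζ = −ln(0.089)/√(π²+ln²(0.089)) = 0.6101.
Characteristic equation s² + 4.1s + 8K_p = 0 gives ζ = 4.1/(2√(8K_p)).
Setting ζ = 0.6101: √(8K_p) = 4.1/(2·0.6101) = 3.36, so K_p = 11.29/8 = 1.41.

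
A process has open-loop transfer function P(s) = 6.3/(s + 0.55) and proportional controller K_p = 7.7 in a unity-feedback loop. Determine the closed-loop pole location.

Closed-loop transfer function: T(s) = K_p·P(s)/(1 + K_p·P(s)) = 48.51/(s + 0.55 + 48.51) = 48.51/(s + 49.06).
The closed-loop pole is at s = −49.06.

s = -49.06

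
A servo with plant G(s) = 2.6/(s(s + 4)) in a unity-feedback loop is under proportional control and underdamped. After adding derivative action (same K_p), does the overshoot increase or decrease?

With PD the characteristic equation becomes s² + (a + K·K_d)s + K·K_p = 0; the damping term grows, ζ rises, overshoot falls.

decrease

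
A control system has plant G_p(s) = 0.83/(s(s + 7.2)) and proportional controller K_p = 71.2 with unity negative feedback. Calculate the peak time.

T_p = 0.463 s

From 1 + K_pG_p(s) = 0: s² + 7.2s + 59.1 = 0 ⇒ ω_n = 7.687, ζ = 0.4683.
Damped frequency ω_d = ω_n√(1−ζ²) = 6.792 rad/s, so peak time T_p = π/ω_d = 0.463 s.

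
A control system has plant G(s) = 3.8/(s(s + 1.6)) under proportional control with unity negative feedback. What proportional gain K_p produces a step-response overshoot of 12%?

From %OS = 100·exp(−πζ/√(1−ζ²)) = 12%, ζ = −ln(0.12)/√(π²+ln²(0.12)) = 0.5594.
Characteristic equation s² + 1.6s + 3.8K_p = 0 gives ζ = 1.6/(2√(3.8K_p)).
Setting ζ = 0.5594: √(3.8K_p) = 1.6/(2·0.5594) = 1.43, so K_p = 2.045/3.8 = 0.538.

K_p = 0.538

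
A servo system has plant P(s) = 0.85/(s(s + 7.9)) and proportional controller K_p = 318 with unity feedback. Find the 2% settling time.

T_s ≈ 1.01 s

Closed-loop characteristic equation: s² + 7.9s + 270.3 = 0, so ω_n = 16.44 rad/s and ζ = 7.9/(2·16.44) = 0.2403.
2% settling time T_s ≈ 4/(ζω_n) = 4/3.95 = 1.01 s.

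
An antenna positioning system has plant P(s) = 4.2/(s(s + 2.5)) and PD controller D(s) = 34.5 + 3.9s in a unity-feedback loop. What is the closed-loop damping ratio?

ζ = 0.784

Forward path: (34.5 + 3.9s)·4.2/(s(s+2.5)). The closed-loop characteristic equation is s² + (2.5 + 4.2·3.9)s + 4.2·34.5 = 0.
That is s² + 18.88s + 144.9 = 0, so ω_n = 12.04 rad/s and ζ = 18.88/(2·12.04) = 0.7842.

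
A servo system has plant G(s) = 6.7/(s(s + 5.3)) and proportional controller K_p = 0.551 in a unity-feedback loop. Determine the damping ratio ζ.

With unity feedback the closed-loop characteristic equation is s² + 5.3s + 0.551·6.7 = s² + 5.3s + 3.692 = 0.
So ω_n² = 3.692 ⇒ ω_n = 1.921 rad/s, and ζ = 5.3/(2ω_n) = 1.38.

ζ = 1.38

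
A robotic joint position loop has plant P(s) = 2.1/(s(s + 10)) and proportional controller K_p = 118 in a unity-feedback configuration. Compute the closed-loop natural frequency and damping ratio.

ω_n = 15.7 rad/s, ζ = 0.318

The closed-loop denominator is s(s+10) + 118·2.1 = s² + 10s + 247.8.
So ω_n² = 247.8 ⇒ ω_n = 15.74 rad/s, and ζ = 10/(2ω_n) = 0.318.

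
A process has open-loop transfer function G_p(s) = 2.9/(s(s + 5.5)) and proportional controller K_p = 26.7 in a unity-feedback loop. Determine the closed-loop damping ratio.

ζ = 0.313

1 + K_p·G_p(s) = 0 gives s² + 5.5s + 77.43 = 0.
Matching s² + 2ζω_n s + ω_n²: ω_n = √77.43 = 8.799 rad/s and 2ζω_n = 5.5, so ζ = 5.5/(2·8.799) = 0.313.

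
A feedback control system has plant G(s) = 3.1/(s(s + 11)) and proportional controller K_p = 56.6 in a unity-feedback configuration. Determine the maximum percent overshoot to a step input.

23.8%

From 1 + K_pG(s) = 0: s² + 11s + 175.5 = 0 ⇒ ω_n = 13.25, ζ = 0.4152.
%OS = 100·exp(−πζ/√(1−ζ²)) = 100·exp(−π·0.4152/√0.8276) = 23.8%.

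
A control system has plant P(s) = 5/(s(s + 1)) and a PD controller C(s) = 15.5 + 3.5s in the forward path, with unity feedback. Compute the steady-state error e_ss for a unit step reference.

The open loop C(s)P(s) has a pole at the origin (type 1), so the static position error constant is infinite and e_ss = 1/(1+∞) = 0.

0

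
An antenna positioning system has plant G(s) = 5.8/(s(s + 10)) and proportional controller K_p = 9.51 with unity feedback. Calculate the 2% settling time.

Closed-loop characteristic equation: s² + 10s + 55.16 = 0, so ω_n = 7.427 rad/s and ζ = 10/(2·7.427) = 0.6732.
2% settling time T_s ≈ 4/(ζω_n) = 4/5 = 0.8 s.

T_s ≈ 0.8 s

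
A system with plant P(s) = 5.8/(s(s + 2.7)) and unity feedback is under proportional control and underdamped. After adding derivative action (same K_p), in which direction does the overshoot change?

With PD the characteristic equation becomes s² + (a + K·K_d)s + K·K_p = 0; the damping term grows, ζ rises, overshoot falls.

decrease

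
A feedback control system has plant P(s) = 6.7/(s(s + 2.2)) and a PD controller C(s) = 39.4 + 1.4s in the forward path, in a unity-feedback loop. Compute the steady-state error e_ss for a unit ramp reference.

0.00833

The loop has one pole at the origin (type 1). Velocity error constant K_v = lim_{s→0} s·C(s)P(s) = 39.4·6.7/2.2 = 120.
Steady-state error to a unit ramp: e_ss = 1/K_v = 0.00833.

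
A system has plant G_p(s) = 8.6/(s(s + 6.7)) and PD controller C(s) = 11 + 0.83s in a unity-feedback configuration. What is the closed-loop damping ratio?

ζ = 0.711

Forward path: (11 + 0.83s)·8.6/(s(s+6.7)). The closed-loop characteristic equation is s² + (6.7 + 8.6·0.83)s + 8.6·11 = 0.
That is s² + 13.84s + 94.6 = 0, so ω_n = 9.726 rad/s and ζ = 13.84/(2·9.726) = 0.7114.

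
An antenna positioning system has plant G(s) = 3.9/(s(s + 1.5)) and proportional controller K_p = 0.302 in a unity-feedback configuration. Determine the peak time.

T_p = 4.01 s

The closed-loop denominator s² + 1.5s + 1.178 gives ω_n = √1.178 = 1.085 and ζ = 1.5/(2ω_n) = 0.6911.
Damped frequency ω_d = ω_n√(1−ζ²) = 0.7844 rad/s, so peak time T_p = π/ω_d = 4.01 s.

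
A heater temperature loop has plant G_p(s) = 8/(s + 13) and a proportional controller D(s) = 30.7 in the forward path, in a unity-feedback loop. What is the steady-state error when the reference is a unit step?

The loop is type 0. Static position error constant K_pos = D(0)·G_p(0) = 30.7·0.6154 = 18.89.
Steady-state error to a unit step: e_ss = 1/(1+K_pos) = 1/19.89 = 0.0503.

0.0503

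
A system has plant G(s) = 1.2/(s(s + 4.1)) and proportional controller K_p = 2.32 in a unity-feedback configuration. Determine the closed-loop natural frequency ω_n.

ω_n = 1.67 rad/s

The closed-loop denominator is s(s+4.1) + 2.32·1.2 = s² + 4.1s + 2.784.
Matching s² + 2ζω_n s + ω_n²: ω_n = √2.784 = 1.669 rad/s and 2ζω_n = 4.1, so ζ = 4.1/(2·1.669) = 1.23.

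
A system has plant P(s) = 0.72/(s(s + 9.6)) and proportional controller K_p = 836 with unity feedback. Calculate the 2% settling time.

T_s ≈ 0.833 s

From 1 + K_pP(s) = 0: s² + 9.6s + 601.9 = 0 ⇒ ω_n = 24.53, ζ = 0.1956.
2% settling time T_s ≈ 4/(ζω_n) = 4/4.8 = 0.833 s.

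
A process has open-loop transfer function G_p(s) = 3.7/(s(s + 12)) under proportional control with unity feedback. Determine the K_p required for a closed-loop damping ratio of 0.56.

Closed-loop characteristic equation: s² + 12s + K_p·3.7 = 0.
So ω_n = √(3.7K_p) and 2ζω_n = 12, giving ζ = 12/(2√(3.7K_p)).
Setting ζ = 0.56: √(3.7K_p) = 12/(2·0.56) = 10.71, so K_p = 114.8/3.7 = 31.

K_p = 31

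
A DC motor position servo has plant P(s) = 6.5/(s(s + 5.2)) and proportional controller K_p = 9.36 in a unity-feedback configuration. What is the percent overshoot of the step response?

32.9%

The closed-loop denominator s² + 5.2s + 60.84 gives ω_n = √60.84 = 7.8 and ζ = 5.2/(2ω_n) = 0.3333.
%OS = 100·exp(−πζ/√(1−ζ²)) = 100·exp(−π·0.3333/√0.8889) = 32.9%.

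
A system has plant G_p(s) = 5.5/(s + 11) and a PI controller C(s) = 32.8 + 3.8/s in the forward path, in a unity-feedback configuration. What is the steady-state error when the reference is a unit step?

0

The open loop C(s)G_p(s) has a pole at the origin (type 1), so the static position error constant is infinite and e_ss = 1/(1+∞) = 0.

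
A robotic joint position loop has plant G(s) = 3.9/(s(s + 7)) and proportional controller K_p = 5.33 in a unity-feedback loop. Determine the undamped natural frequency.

ω_n = 4.56 rad/s

The closed-loop denominator is s(s+7) + 5.33·3.9 = s² + 7s + 20.79.
Matching s² + 2ζω_n s + ω_n²: ω_n = √20.79 = 4.559 rad/s and 2ζω_n = 7, so ζ = 7/(2·4.559) = 0.768.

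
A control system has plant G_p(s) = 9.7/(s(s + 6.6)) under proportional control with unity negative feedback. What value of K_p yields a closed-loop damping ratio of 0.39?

Closed-loop characteristic equation: s² + 6.6s + K_p·9.7 = 0.
So ω_n = √(9.7K_p) and 2ζω_n = 6.6, giving ζ = 6.6/(2√(9.7K_p)).
Setting ζ = 0.39: √(9.7K_p) = 6.6/(2·0.39) = 8.462, so K_p = 71.6/9.7 = 7.38.

K_p = 7.38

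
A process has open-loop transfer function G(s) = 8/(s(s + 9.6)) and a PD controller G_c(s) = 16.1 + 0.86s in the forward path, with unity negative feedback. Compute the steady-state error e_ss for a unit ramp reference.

0.0745

The loop has one pole at the origin (type 1). Velocity error constant K_v = lim_{s→0} s·G_c(s)G(s) = 16.1·8/9.6 = 13.42.
Steady-state error to a unit ramp: e_ss = 1/K_v = 0.0745.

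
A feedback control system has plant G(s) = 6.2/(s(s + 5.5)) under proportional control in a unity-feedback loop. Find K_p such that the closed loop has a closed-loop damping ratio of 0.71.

Closed-loop characteristic equation: s² + 5.5s + K_p·6.2 = 0.
So ω_n = √(6.2K_p) and 2ζω_n = 5.5, giving ζ = 5.5/(2√(6.2K_p)).
Setting ζ = 0.71: √(6.2K_p) = 5.5/(2·0.71) = 3.873, so K_p = 15/6.2 = 2.42.

K_p = 2.42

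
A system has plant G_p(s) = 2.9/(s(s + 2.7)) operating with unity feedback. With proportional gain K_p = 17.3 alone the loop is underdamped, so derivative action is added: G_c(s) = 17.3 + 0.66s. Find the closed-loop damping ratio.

ζ = 0.326

Forward path: (17.3 + 0.66s)·2.9/(s(s+2.7)). The closed-loop characteristic equation is s² + (2.7 + 2.9·0.66)s + 2.9·17.3 = 0.
That is s² + 4.614s + 50.17 = 0, so ω_n = 7.083 rad/s and ζ = 4.614/(2·7.083) = 0.3257.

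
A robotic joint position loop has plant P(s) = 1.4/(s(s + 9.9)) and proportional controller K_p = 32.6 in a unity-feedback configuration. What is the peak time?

The closed-loop denominator s² + 9.9s + 45.64 gives ω_n = √45.64 = 6.756 and ζ = 9.9/(2ω_n) = 0.7327.
Damped frequency ω_d = ω_n√(1−ζ²) = 4.598 rad/s, so peak time T_p = π/ω_d = 0.683 s.

T_p = 0.683 s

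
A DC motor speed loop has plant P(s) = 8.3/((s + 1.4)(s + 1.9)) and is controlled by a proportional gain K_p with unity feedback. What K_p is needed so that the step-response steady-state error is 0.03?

The loop is type 0, so e_ss(step) = 1/(1 + K_pos) with K_pos = K_p·P(0).
P(0) = 3.12. Require 1/(1 + K_p·3.12) = 0.03, so 1 + 3.12·K_p = 33.33.
K_p = (33.33 − 1)/3.12 = 10.4.

K_p = 10.4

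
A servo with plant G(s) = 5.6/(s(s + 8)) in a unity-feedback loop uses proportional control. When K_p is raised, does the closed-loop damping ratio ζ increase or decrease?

decrease

ζ = 8/(2√(5.6K_p)); increasing K_p raises the denominator, so ζ falls.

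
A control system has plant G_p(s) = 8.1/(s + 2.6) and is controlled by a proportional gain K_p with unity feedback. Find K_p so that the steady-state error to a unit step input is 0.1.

K_p = 2.89

The loop is type 0, so e_ss(step) = 1/(1 + K_pos) with K_pos = K_p·G_p(0).
G_p(0) = 3.115. Require 1/(1 + K_p·3.115) = 0.1, so 1 + 3.115·K_p = 10.
K_p = (10 − 1)/3.115 = 2.89.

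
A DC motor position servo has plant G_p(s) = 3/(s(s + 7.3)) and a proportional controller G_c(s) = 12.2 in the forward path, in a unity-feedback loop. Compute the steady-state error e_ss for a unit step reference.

The open loop G_c(s)G_p(s) has a pole at the origin (type 1), so the static position error constant is infinite and e_ss = 1/(1+∞) = 0.

0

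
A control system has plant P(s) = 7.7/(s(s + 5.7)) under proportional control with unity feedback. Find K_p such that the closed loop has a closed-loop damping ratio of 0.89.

Closed-loop characteristic equation: s² + 5.7s + K_p·7.7 = 0.
So ω_n = √(7.7K_p) and 2ζω_n = 5.7, giving ζ = 5.7/(2√(7.7K_p)).
Setting ζ = 0.89: √(7.7K_p) = 5.7/(2·0.89) = 3.202, so K_p = 10.25/7.7 = 1.33.

K_p = 1.33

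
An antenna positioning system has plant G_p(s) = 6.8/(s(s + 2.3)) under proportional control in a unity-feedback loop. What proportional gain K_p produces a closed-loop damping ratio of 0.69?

K_p = 0.408

Closed-loop characteristic equation: s² + 2.3s + K_p·6.8 = 0.
So ω_n = √(6.8K_p) and 2ζω_n = 2.3, giving ζ = 2.3/(2√(6.8K_p)).
Setting ζ = 0.69: √(6.8K_p) = 2.3/(2·0.69) = 1.667, so K_p = 2.778/6.8 = 0.408.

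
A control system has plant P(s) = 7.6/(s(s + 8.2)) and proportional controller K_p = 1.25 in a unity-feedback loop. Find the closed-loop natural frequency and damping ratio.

ω_n = 3.08 rad/s, ζ = 1.33

1 + K_p·P(s) = 0 gives s² + 8.2s + 9.5 = 0.
So ω_n² = 9.5 ⇒ ω_n = 3.082 rad/s, and ζ = 8.2/(2ω_n) = 1.33.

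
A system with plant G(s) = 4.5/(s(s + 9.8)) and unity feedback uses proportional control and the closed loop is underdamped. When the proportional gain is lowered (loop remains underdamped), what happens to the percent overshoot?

decrease

ζ = 9.8/(2√(4.5K_p)) rises as K_p falls; higher damping means less overshoot.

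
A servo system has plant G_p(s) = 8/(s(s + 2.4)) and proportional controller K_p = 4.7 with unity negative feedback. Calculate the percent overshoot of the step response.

53.4%

The closed-loop denominator s² + 2.4s + 37.6 gives ω_n = √37.6 = 6.132 and ζ = 2.4/(2ω_n) = 0.1957.
%OS = 100·exp(−πζ/√(1−ζ²)) = 100·exp(−π·0.1957/√0.9617) = 53.4%.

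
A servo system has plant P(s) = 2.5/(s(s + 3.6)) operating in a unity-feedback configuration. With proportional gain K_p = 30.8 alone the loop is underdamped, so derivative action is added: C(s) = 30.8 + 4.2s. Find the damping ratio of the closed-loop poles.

ζ = 0.803

Forward path: (30.8 + 4.2s)·2.5/(s(s+3.6)). The closed-loop characteristic equation is s² + (3.6 + 2.5·4.2)s + 2.5·30.8 = 0.
That is s² + 14.1s + 77 = 0, so ω_n = 8.775 rad/s and ζ = 14.1/(2·8.775) = 0.8034.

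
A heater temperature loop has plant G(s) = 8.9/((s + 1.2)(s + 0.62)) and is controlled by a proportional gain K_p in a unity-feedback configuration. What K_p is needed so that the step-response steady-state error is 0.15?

K_p = 0.474

The loop is type 0, so e_ss(step) = 1/(1 + K_pos) with K_pos = K_p·G(0).
G(0) = 11.96. Require 1/(1 + K_p·11.96) = 0.15, so 1 + 11.96·K_p = 6.667.
K_p = (6.667 − 1)/11.96 = 0.474.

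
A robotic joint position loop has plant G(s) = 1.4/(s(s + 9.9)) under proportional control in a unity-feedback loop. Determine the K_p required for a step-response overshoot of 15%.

From %OS = 100·exp(−πζ/√(1−ζ²)) = 15%, ζ = −ln(0.15)/√(π²+ln²(0.15)) = 0.5169.
Characteristic equation s² + 9.9s + 1.4K_p = 0 gives ζ = 9.9/(2√(1.4K_p)).
Setting ζ = 0.5169: √(1.4K_p) = 9.9/(2·0.5169) = 9.576, so K_p = 91.69/1.4 = 65.5.

K_p = 65.5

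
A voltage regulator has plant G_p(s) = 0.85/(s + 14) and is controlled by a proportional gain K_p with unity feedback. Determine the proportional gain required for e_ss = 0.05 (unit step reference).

K_p = 313

For a type-0 loop with proportional control, e_ss = 1/(1 + K_p·G_p(0)).
G_p(0) = 0.06071. Require 1/(1 + K_p·0.06071) = 0.05, so 1 + 0.06071·K_p = 20.
K_p = (20 − 1)/0.06071 = 313.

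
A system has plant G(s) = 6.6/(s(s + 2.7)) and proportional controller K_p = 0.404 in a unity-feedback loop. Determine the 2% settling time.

T_s ≈ 2.96 s

Closed-loop characteristic equation: s² + 2.7s + 2.666 = 0, so ω_n = 1.633 rad/s and ζ = 2.7/(2·1.633) = 0.8267.
2% settling time T_s ≈ 4/(ζω_n) = 4/1.35 = 2.96 s.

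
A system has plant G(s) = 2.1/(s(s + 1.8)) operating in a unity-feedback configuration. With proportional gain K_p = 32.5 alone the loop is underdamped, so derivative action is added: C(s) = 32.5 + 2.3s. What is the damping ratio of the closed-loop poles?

Forward path: (32.5 + 2.3s)·2.1/(s(s+1.8)). The closed-loop characteristic equation is s² + (1.8 + 2.1·2.3)s + 2.1·32.5 = 0.
That is s² + 6.63s + 68.25 = 0, so ω_n = 8.261 rad/s and ζ = 6.63/(2·8.261) = 0.4013.

ζ = 0.401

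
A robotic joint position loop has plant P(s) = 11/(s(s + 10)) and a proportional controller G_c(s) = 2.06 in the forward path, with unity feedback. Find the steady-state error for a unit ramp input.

0.441

The loop has one pole at the origin (type 1). Velocity error constant K_v = lim_{s→0} s·G_c(s)P(s) = 2.06·11/10 = 2.266.
Steady-state error to a unit ramp: e_ss = 1/K_v = 0.441.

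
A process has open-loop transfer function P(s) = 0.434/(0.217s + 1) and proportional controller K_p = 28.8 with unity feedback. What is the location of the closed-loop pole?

Closed loop: T(s) = K_p·P/(1+K_p·P) = 12.5/(0.217s + 1 + 12.5), with pole at s = −(1 + 12.5)/0.217 = −62.21.

s = -62.21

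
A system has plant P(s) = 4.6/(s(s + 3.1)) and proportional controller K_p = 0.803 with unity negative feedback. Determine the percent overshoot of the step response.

1.38%

Closed-loop characteristic equation: s² + 3.1s + 3.694 = 0, so ω_n = 1.922 rad/s and ζ = 3.1/(2·1.922) = 0.8065.
%OS = 100·exp(−πζ/√(1−ζ²)) = 100·exp(−π·0.8065/√0.3496) = 1.38%.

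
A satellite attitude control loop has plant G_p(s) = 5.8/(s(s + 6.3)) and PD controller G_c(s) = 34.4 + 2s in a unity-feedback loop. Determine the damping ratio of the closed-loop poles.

Forward path: (34.4 + 2s)·5.8/(s(s+6.3)). The closed-loop characteristic equation is s² + (6.3 + 5.8·2)s + 5.8·34.4 = 0.
That is s² + 17.9s + 199.5 = 0, so ω_n = 14.13 rad/s and ζ = 17.9/(2·14.13) = 0.6336.

ζ = 0.634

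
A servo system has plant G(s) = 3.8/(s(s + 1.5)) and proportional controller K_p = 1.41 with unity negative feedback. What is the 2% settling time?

T_s ≈ 5.33 s

Closed-loop characteristic equation: s² + 1.5s + 5.358 = 0, so ω_n = 2.315 rad/s and ζ = 1.5/(2·2.315) = 0.324.
2% settling time T_s ≈ 4/(ζω_n) = 4/0.75 = 5.33 s.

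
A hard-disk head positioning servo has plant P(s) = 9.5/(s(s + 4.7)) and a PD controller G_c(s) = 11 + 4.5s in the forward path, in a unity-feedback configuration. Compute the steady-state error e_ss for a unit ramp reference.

The loop has one pole at the origin (type 1). Velocity error constant K_v = lim_{s→0} s·G_c(s)P(s) = 11·9.5/4.7 = 22.23.
Steady-state error to a unit ramp: e_ss = 1/K_v = 0.045.

0.045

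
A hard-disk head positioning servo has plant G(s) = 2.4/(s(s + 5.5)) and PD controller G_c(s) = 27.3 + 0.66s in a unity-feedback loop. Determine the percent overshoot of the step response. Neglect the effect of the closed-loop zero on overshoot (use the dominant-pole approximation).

21.7%

Forward path: (27.3 + 0.66s)·2.4/(s(s+5.5)). The closed-loop characteristic equation is s² + (5.5 + 2.4·0.66)s + 2.4·27.3 = 0.
That is s² + 7.084s + 65.52 = 0, so ω_n = 8.094 rad/s and ζ = 7.084/(2·8.094) = 0.4376.
%OS = 100·exp(−πζ/√(1−ζ²)) = 21.7%.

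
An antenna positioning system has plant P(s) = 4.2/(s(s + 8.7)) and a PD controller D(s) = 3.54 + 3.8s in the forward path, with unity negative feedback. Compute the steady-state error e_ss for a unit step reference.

The open loop D(s)P(s) has a pole at the origin (type 1), so the static position error constant is infinite and e_ss = 1/(1+∞) = 0.

0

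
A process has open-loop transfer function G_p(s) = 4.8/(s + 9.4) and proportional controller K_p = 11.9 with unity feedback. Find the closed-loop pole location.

s = -66.52

Closed-loop transfer function: T(s) = K_p·G_p(s)/(1 + K_p·G_p(s)) = 57.12/(s + 9.4 + 57.12) = 57.12/(s + 66.52).
The closed-loop pole is at s = −66.52.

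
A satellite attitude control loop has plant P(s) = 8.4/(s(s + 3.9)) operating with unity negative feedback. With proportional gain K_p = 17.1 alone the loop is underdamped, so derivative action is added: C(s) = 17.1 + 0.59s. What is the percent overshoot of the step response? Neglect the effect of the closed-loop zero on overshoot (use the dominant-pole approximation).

Forward path: (17.1 + 0.59s)·8.4/(s(s+3.9)). The closed-loop characteristic equation is s² + (3.9 + 8.4·0.59)s + 8.4·17.1 = 0.
That is s² + 8.856s + 143.6 = 0, so ω_n = 11.98 rad/s and ζ = 8.856/(2·11.98) = 0.3695.
%OS = 100·exp(−πζ/√(1−ζ²)) = 28.7%.

28.7%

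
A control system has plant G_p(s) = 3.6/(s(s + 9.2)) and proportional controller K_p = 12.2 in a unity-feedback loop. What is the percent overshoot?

From 1 + K_pG_p(s) = 0: s² + 9.2s + 43.92 = 0 ⇒ ω_n = 6.627, ζ = 0.6941.
%OS = 100·exp(−πζ/√(1−ζ²)) = 100·exp(−π·0.6941/√0.5182) = 4.84%.

4.84%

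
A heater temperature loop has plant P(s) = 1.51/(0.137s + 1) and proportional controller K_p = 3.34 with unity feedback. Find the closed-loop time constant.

Closed loop: T(s) = K_p·P/(1+K_p·P) = 5.043/(0.137s + 1 + 5.043), with pole at s = −(1 + 5.043)/0.137 = −44.11.
Closed-loop time constant τ = 1/44.11 = 0.0227 s.

τ = 0.0227 s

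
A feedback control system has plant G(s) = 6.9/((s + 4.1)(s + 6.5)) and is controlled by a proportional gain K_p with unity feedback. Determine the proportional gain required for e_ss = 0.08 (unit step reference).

Steady-state error for a unit step on this type-0 loop is 1/(1 + K_p·G(0)).
G(0) = 0.2589. Require 1/(1 + K_p·0.2589) = 0.08, so 1 + 0.2589·K_p = 12.5.
K_p = (12.5 − 1)/0.2589 = 44.4.

K_p = 44.4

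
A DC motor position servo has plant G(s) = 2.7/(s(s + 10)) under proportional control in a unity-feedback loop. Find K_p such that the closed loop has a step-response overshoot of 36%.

K_p = 96.8

From %OS = 100·exp(−πζ/√(1−ζ²)) = 36%, ζ = −ln(0.36)/√(π²+ln²(0.36)) = 0.3093.
Characteristic equation s² + 10s + 2.7K_p = 0 gives ζ = 10/(2√(2.7K_p)).
Setting ζ = 0.3093: √(2.7K_p) = 10/(2·0.3093) = 16.17, so K_p = 261.4/2.7 = 96.8.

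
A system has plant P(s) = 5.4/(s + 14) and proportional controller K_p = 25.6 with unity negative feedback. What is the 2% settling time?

T_s ≈ 0.0263 s

Closed-loop transfer function: T(s) = K_p·P(s)/(1 + K_p·P(s)) = 138.2/(s + 14 + 138.2) = 138.2/(s + 152.2).
Time constant τ = 1/152.2 = 0.006569 s, so the 2% settling time is about 4τ = 0.0263 s.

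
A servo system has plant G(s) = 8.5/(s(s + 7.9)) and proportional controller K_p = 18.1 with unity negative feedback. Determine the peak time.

T_p = 0.267 s

Closed-loop characteristic equation: s² + 7.9s + 153.9 = 0, so ω_n = 12.4 rad/s and ζ = 7.9/(2·12.4) = 0.3185.
Damped frequency ω_d = ω_n√(1−ζ²) = 11.76 rad/s, so peak time T_p = π/ω_d = 0.267 s.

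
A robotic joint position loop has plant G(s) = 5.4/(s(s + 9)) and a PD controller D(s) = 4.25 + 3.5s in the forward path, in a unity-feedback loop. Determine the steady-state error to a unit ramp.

0.392

The loop has one pole at the origin (type 1). Velocity error constant K_v = lim_{s→0} s·D(s)G(s) = 4.25·5.4/9 = 2.55.
Steady-state error to a unit ramp: e_ss = 1/K_v = 0.392.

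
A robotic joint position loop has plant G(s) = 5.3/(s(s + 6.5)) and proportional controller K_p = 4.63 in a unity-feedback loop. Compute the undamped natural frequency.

With unity feedback the closed-loop characteristic equation is s² + 6.5s + 4.63·5.3 = s² + 6.5s + 24.54 = 0.
So ω_n² = 24.54 ⇒ ω_n = 4.954 rad/s, and ζ = 6.5/(2ω_n) = 0.656.

ω_n = 4.95 rad/s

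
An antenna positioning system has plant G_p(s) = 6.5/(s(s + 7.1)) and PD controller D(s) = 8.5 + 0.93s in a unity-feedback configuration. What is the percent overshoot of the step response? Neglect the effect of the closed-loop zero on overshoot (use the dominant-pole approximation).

0.261%

Forward path: (8.5 + 0.93s)·6.5/(s(s+7.1)). The closed-loop characteristic equation is s² + (7.1 + 6.5·0.93)s + 6.5·8.5 = 0.
That is s² + 13.14s + 55.25 = 0, so ω_n = 7.433 rad/s and ζ = 13.14/(2·7.433) = 0.8842.
%OS = 100·exp(−πζ/√(1−ζ²)) = 0.261%.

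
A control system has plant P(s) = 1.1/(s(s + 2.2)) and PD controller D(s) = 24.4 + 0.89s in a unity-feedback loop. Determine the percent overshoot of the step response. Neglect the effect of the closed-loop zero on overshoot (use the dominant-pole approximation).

36.3%

Forward path: (24.4 + 0.89s)·1.1/(s(s+2.2)). The closed-loop characteristic equation is s² + (2.2 + 1.1·0.89)s + 1.1·24.4 = 0.
That is s² + 3.179s + 26.84 = 0, so ω_n = 5.181 rad/s and ζ = 3.179/(2·5.181) = 0.3068.
%OS = 100·exp(−πζ/√(1−ζ²)) = 36.3%.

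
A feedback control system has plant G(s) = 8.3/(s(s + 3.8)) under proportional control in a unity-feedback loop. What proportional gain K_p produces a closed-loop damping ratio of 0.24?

K_p = 7.55

Closed-loop characteristic equation: s² + 3.8s + K_p·8.3 = 0.
So ω_n = √(8.3K_p) and 2ζω_n = 3.8, giving ζ = 3.8/(2√(8.3K_p)).
Setting ζ = 0.24: √(8.3K_p) = 3.8/(2·0.24) = 7.917, so K_p = 62.67/8.3 = 7.55.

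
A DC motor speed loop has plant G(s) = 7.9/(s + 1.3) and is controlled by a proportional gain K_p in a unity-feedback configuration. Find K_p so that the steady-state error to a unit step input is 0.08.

K_p = 1.89

The loop is type 0, so e_ss(step) = 1/(1 + K_pos) with K_pos = K_p·G(0).
G(0) = 6.077. Require 1/(1 + K_p·6.077) = 0.08, so 1 + 6.077·K_p = 12.5.
K_p = (12.5 − 1)/6.077 = 1.89.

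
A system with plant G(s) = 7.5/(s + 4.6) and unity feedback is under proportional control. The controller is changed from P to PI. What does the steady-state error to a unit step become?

Adding integral action puts a pole at s = 0 in the forward path, raising the system type to 1; a type-1 loop has zero steady-state error to a step.

0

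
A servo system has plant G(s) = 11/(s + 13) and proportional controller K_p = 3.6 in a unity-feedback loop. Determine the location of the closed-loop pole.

Closed-loop transfer function: T(s) = K_p·G(s)/(1 + K_p·G(s)) = 39.6/(s + 13 + 39.6) = 39.6/(s + 52.6).
The closed-loop pole is at s = −52.6.

s = -52.6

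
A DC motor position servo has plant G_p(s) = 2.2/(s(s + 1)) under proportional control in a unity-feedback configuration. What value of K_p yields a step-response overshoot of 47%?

K_p = 2.08

From %OS = 100·exp(−πζ/√(1−ζ²)) = 47%, ζ = −ln(0.47)/√(π²+ln²(0.47)) = 0.2337.
Characteristic equation s² + 1s + 2.2K_p = 0 gives ζ = 1/(2√(2.2K_p)).
Setting ζ = 0.2337: √(2.2K_p) = 1/(2·0.2337) = 2.14, so K_p = 4.578/2.2 = 2.08.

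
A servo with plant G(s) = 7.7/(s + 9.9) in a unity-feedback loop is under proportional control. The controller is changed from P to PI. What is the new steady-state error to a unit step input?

0

The integrator makes K_pos = lim_{s→0} C(s)G(s) infinite, so e_ss = 1/(1+K_pos) = 0.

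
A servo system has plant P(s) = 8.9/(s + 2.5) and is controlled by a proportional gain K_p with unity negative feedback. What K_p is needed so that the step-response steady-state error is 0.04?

The loop is type 0, so e_ss(step) = 1/(1 + K_pos) with K_pos = K_p·P(0).
P(0) = 3.56. Require 1/(1 + K_p·3.56) = 0.04, so 1 + 3.56·K_p = 25.
K_p = (25 − 1)/3.56 = 6.74.

K_p = 6.74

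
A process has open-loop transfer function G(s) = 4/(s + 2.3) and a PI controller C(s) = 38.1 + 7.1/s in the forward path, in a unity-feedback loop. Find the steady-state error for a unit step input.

0

The open loop C(s)G(s) has a pole at the origin (type 1), so the static position error constant is infinite and e_ss = 1/(1+∞) = 0.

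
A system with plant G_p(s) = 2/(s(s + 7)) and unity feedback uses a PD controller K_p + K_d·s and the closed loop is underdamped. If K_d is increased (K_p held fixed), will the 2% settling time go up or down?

Characteristic equation s² + (7 + 2K_d)s + 2K_p = 0: raising K_d increases ζω_n = (7+2K_d)/2 while the loop stays underdamped, so T_s ≈ 4/(ζω_n) decreases.

decrease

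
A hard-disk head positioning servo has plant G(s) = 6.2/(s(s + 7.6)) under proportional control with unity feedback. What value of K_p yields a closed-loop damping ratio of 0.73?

Closed-loop characteristic equation: s² + 7.6s + K_p·6.2 = 0.
So ω_n = √(6.2K_p) and 2ζω_n = 7.6, giving ζ = 7.6/(2√(6.2K_p)).
Setting ζ = 0.73: √(6.2K_p) = 7.6/(2·0.73) = 5.205, so K_p = 27.1/6.2 = 4.37.

K_p = 4.37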